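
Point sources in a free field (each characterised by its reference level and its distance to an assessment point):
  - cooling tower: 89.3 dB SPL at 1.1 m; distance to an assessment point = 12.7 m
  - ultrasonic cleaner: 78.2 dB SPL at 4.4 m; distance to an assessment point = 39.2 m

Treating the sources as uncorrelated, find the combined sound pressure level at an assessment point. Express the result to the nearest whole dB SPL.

Propagate each source to the receiver with L = L_ref − 20·log₁₀(r/r_ref), then add intensities.
cooling tower: 89.3 − 20·log₁₀(12.7/1.1) = 89.3 − 21.25 = 68.05 dB SPL.
ultrasonic cleaner: 78.2 − 20·log₁₀(39.2/4.4) = 78.2 − 19.00 = 59.20 dB SPL.
Σ 10^(L/10) = 7.218e+06 → L_total = 10·log₁₀(7.218e+06) = 68.58 dB SPL.

69 dB SPL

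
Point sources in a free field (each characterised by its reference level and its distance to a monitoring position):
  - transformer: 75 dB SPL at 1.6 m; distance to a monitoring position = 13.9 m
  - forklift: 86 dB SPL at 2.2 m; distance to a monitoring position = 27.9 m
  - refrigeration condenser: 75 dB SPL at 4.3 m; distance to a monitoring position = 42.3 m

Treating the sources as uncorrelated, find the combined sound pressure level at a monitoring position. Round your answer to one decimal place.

65.1 dB SPL

Apply inverse-square spreading to bring every level to the receiver, then sum 10^(L/10).
transformer: 75 − 20·log₁₀(13.9/1.6) = 75 − 18.78 = 56.22 dB SPL.
forklift: 86 − 20·log₁₀(27.9/2.2) = 86 − 22.06 = 63.94 dB SPL.
refrigeration condenser: 75 − 20·log₁₀(42.3/4.3) = 75 − 19.86 = 55.14 dB SPL.
Σ 10^(L/10) = 3.221e+06 → L_total = 10·log₁₀(3.221e+06) = 65.08 dB SPL.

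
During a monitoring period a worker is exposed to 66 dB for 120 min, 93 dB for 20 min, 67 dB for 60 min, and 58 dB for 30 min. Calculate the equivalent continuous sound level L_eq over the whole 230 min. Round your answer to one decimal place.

The energy average is taken in the linear domain: L_eq = 10·log₁₀[(Σ tᵢ·10^(Lᵢ/10))/T], T = 230 min.
Σ tᵢ·10^(Lᵢ/10) = 120·10^(66/10) + 20·10^(93/10) + 60·10^(67/10) + 30·10^(58/10) = 4.070e+10.
L_eq = 10·log₁₀(4.070e+10/230) = 82.48 dB.

82.5 dB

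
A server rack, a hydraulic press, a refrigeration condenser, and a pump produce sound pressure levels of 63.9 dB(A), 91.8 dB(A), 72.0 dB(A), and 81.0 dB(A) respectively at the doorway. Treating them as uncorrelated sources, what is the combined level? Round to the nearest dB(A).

92 dB(A)

For uncorrelated sources the intensities add, so convert each level to linear form, sum, and take 10·log₁₀ of the total.
Σ 10^(L/10) = 10^(63.9/10) + 10^(91.8/10) + 10^(72.0/10) + 10^(81.0/10) = 1.658e+09.
L_total = 10·log₁₀(1.658e+09) = 92.20 dB(A).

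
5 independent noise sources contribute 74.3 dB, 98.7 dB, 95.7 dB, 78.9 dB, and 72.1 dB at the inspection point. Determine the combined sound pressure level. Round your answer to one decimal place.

100.5 dB

For uncorrelated sources the intensities add, so convert each level to linear form, sum, and take 10·log₁₀ of the total.
Σ 10^(L/10) = 10^(74.3/10) + 10^(98.7/10) + 10^(95.7/10) + 10^(78.9/10) + 10^(72.1/10) = 1.125e+10.
L_total = 10·log₁₀(1.125e+10) = 100.51 dB.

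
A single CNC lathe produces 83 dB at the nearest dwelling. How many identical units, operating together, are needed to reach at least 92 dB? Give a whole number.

N identical sources give L₁ + 10·log₁₀ N, so require 10·log₁₀ N ≥ 92 − 83 = 9.0 dB.
N ≥ 10^(9.0/10) = 7.943, so N = 8.

8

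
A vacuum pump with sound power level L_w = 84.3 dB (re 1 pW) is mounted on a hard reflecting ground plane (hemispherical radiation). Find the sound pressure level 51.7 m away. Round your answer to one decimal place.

L_p = L_w − 10·log₁₀(2π·r²) with r = 51.7 m.
2π·r² = 1.679e+04 m², 10·log₁₀ of that is 42.252 dB.
L_p = 84.3 − 42.252 = 42.05 dB.

42.0 dB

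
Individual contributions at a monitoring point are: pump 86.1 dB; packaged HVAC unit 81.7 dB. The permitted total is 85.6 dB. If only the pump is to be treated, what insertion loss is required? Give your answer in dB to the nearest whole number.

Everything except the pump sums to 10^(81.7/10) = 1.479e+08 in linear terms, 81.70 dB.
To meet 85.6 dB overall, the treated pump may contribute at most 10^(85.6/10) − 1.479e+08 = 2.152e+08, i.e. 83.33 dB.
So the pump must be reduced from 86.1 to 83.33 dB: IL = 2.77 dB.

3 dB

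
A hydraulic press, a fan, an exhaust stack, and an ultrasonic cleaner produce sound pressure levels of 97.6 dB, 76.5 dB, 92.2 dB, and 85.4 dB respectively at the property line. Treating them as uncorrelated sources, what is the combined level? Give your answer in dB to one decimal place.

For uncorrelated sources the intensities add, so convert each level to linear form, sum, and take 10·log₁₀ of the total.
Σ 10^(L/10) = 10^(97.6/10) + 10^(76.5/10) + 10^(92.2/10) + 10^(85.4/10) = 7.805e+09.
L_total = 10·log₁₀(7.805e+09) = 98.92 dB.

98.9 dB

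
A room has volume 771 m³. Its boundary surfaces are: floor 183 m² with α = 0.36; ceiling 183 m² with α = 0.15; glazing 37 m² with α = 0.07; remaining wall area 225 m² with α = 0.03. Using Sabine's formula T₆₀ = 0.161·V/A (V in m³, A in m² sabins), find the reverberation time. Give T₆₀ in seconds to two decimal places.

1.21 s

A = Σ Sᵢαᵢ = 183·0.36 + 183·0.15 + 37·0.07 + 225·0.03 = 102.67 m².
T₆₀ = 0.161·V/A = 0.161·771/102.67 = 1.209 s.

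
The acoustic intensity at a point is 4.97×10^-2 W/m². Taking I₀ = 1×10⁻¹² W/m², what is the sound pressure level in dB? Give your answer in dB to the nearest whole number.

Dividing by I₀ shifts the exponent by 12: I/I₀ = 4.97×10^10.
L = 10·(0.6964 + 10) = 106.96 dB.

107 dB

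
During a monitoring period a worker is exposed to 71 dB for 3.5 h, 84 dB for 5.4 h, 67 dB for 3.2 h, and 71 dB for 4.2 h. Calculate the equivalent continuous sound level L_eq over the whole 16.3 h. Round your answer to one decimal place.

Weight each interval's intensity by its duration and average over T = 16.3 h:
Σ tᵢ·10^(Lᵢ/10) = 3.5·10^(71/10) + 5.4·10^(84/10) + 3.2·10^(67/10) + 4.2·10^(71/10) = 1.469e+09.
L_eq = 10·log₁₀(1.469e+09/16.3) = 79.55 dB.

79.5 dB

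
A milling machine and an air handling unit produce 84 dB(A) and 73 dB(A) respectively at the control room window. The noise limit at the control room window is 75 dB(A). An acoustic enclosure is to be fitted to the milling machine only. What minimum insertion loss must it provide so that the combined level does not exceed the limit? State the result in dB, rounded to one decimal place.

13.3 dB

Everything except the milling machine sums to 10^(73/10) = 1.995e+07 in linear terms, 73.00 dB(A).
The limit corresponds to 10^(75/10) = 3.162e+07; subtracting the fixed part leaves 1.167e+07 for the milling machine, i.e. 70.67 dB(A).
So the milling machine must be reduced from 84 to 70.67 dB(A): IL = 13.33 dB.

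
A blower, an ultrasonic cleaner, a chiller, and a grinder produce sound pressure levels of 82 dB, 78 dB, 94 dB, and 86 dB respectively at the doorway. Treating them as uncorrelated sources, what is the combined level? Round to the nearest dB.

95 dB

For uncorrelated sources the intensities add, so convert each level to linear form, sum, and take 10·log₁₀ of the total.
Σ 10^(L/10) = 10^(82/10) + 10^(78/10) + 10^(94/10) + 10^(86/10) = 3.132e+09.
L_total = 10·log₁₀(3.132e+09) = 94.96 dB.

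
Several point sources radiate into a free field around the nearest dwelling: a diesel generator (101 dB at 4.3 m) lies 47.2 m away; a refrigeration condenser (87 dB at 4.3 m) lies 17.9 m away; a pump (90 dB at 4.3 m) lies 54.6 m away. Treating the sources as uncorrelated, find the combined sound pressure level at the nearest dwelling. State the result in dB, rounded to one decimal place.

Apply inverse-square spreading to bring every level to the receiver, then sum 10^(L/10).
diesel generator: 101 − 20·log₁₀(47.2/4.3) = 101 − 20.81 = 80.19 dB.
refrigeration condenser: 87 − 20·log₁₀(17.9/4.3) = 87 − 12.39 = 74.61 dB.
pump: 90 − 20·log₁₀(54.6/4.3) = 90 − 22.07 = 67.93 dB.
Σ 10^(L/10) = 1.396e+08 → L_total = 10·log₁₀(1.396e+08) = 81.45 dB.

81.4 dB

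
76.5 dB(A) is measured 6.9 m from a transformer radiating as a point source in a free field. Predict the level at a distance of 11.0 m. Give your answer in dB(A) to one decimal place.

Point-source attenuation: ΔL = 20·log₁₀(r₂/r₁) = 20·log₁₀(11.0/6.9) = 4.051 dB.
L₂ = 76.5 − 20·log₁₀(11.0/6.9) = 76.5 − 4.051 = 72.45 dB(A).

72.4 dB(A)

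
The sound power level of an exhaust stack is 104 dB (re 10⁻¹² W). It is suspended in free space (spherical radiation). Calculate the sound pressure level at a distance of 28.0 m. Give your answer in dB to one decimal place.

L_p = L_w − 10·log₁₀(4π·r²) with r = 28.0 m.
4π·r² = 9852 m², 10·log₁₀ of that is 39.935 dB.
L_p = 104 − 39.935 = 64.06 dB.

64.1 dB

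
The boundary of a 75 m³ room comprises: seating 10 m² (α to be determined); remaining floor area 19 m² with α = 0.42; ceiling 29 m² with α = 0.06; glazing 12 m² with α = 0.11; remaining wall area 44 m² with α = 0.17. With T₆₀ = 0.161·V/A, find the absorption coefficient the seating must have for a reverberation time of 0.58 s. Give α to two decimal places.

From T₆₀ = 0.161·V/A, the target T₆₀ = 0.58 s needs A = 0.161·75/0.58 = 20.82 m².
Absorption from the other surfaces = 19·0.42 + 29·0.06 + 12·0.11 + 44·0.17 = 18.52 m², so the seating must supply 2.30 m² over 10 m².
α = 2.30/10 = 0.230.

0.23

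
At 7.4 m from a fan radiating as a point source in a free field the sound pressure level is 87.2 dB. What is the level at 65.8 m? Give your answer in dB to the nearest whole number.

Point-source attenuation: ΔL = 20·log₁₀(r₂/r₁) = 20·log₁₀(65.8/7.4) = 18.980 dB.
L₂ = 87.2 − 20·log₁₀(65.8/7.4) = 87.2 − 18.980 = 68.22 dB.

68 dB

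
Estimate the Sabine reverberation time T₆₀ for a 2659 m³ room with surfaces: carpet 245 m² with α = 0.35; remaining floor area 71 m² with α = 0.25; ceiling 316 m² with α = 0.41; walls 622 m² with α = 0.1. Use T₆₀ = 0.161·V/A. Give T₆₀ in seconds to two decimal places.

1.45 s

Total absorption A = 245·0.35 + 71·0.25 + 316·0.41 + 622·0.1 = 295.26 m² sabins.
T₆₀ = 0.161·V/A = 0.161·2659/295.26 = 1.450 s.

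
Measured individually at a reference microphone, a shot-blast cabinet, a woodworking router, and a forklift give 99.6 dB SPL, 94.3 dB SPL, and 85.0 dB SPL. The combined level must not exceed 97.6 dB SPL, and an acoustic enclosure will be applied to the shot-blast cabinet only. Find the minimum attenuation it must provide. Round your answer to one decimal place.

The untreated sources together contribute 10^(94.3/10) + 10^(85.0/10) = 3.008e+09, i.e. 94.78 dB SPL.
The limit corresponds to 10^(97.6/10) = 5.754e+09; subtracting the fixed part leaves 2.747e+09 for the shot-blast cabinet, i.e. 94.39 dB SPL.
Required insertion loss = 99.6 − 94.39 = 5.21 dB.

5.2 dB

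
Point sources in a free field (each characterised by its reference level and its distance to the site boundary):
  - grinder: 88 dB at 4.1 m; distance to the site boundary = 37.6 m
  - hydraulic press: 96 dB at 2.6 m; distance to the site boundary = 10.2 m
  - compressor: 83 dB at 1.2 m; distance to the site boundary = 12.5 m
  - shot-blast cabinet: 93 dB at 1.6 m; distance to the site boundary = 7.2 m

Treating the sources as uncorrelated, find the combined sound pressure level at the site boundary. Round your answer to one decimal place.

85.6 dB

First find each source's level at the receiver (point-source: −20·log₁₀(r/r_ref)), then combine on an intensity basis.
grinder: 88 − 20·log₁₀(37.6/4.1) = 88 − 19.25 = 68.75 dB.
hydraulic press: 96 − 20·log₁₀(10.2/2.6) = 96 − 11.87 = 84.13 dB.
compressor: 83 − 20·log₁₀(12.5/1.2) = 83 − 20.35 = 62.65 dB.
shot-blast cabinet: 93 − 20·log₁₀(7.2/1.6) = 93 − 13.06 = 79.94 dB.
Σ 10^(L/10) = 3.665e+08 → L_total = 10·log₁₀(3.665e+08) = 85.64 dB.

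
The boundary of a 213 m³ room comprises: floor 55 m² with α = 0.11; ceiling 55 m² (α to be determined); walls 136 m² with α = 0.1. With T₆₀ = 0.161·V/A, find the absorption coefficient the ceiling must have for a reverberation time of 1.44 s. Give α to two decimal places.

Required total absorption A = 0.161·213/1.44 = 23.81 m².
Absorption from the other surfaces = 55·0.11 + 136·0.1 = 19.65 m², so the ceiling must supply 4.16 m² over 55 m².
α = 4.16/55 = 0.076.

0.08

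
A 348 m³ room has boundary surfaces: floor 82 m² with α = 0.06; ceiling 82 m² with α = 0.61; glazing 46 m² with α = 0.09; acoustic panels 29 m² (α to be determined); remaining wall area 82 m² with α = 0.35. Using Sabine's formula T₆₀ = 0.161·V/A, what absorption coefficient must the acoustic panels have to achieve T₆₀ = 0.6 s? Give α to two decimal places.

A = 0.161·V/T₆₀ = 0.161·348/0.6 = 93.38 m² sabins.
Absorption from the other surfaces = 82·0.06 + 82·0.61 + 46·0.09 + 82·0.35 = 87.78 m², so the acoustic panels must supply 5.60 m² over 29 m².
α = 5.60/29 = 0.193.

0.19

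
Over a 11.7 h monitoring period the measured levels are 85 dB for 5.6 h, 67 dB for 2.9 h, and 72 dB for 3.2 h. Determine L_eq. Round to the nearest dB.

82 dB

Weight each interval's intensity by its duration and average over T = 11.7 h:
Σ tᵢ·10^(Lᵢ/10) = 5.6·10^(85/10) + 2.9·10^(67/10) + 3.2·10^(72/10) = 1.836e+09.
L_eq = 10·log₁₀(1.836e+09/11.7) = 81.96 dB.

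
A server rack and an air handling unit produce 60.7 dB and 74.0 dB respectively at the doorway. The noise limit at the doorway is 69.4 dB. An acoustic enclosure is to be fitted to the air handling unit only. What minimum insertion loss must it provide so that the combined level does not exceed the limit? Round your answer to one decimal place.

5.2 dB

Everything except the air handling unit sums to 10^(60.7/10) = 1.175e+06 in linear terms, 60.70 dB.
To meet 69.4 dB overall, the treated air handling unit may contribute at most 10^(69.4/10) − 1.175e+06 = 7.535e+06, i.e. 68.77 dB.
Required insertion loss = 74.0 − 68.77 = 5.23 dB.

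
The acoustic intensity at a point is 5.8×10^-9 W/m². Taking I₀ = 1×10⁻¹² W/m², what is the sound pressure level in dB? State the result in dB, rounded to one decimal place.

37.6 dB

Dividing by I₀ shifts the exponent by 12: I/I₀ = 5.8×10^3.
L = 10·(0.7634 + 3) = 37.63 dB.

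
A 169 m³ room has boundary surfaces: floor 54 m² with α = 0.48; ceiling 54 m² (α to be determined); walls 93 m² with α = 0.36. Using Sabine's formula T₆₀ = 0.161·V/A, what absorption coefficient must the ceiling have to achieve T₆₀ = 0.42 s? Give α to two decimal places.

0.10

A = 0.161·V/T₆₀ = 0.161·169/0.42 = 64.78 m² sabins.
Absorption from the other surfaces = 54·0.48 + 93·0.36 = 59.40 m², so the ceiling must supply 5.38 m² over 54 m².
α = 5.38/54 = 0.100.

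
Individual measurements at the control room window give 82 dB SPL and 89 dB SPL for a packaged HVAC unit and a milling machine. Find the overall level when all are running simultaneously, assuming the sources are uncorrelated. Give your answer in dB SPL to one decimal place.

89.8 dB SPL

For uncorrelated sources the intensities add, so convert each level to linear form, sum, and take 10·log₁₀ of the total.
Σ 10^(L/10) = 10^(82/10) + 10^(89/10) = 9.528e+08.
L_total = 10·log₁₀(9.528e+08) = 89.79 dB SPL.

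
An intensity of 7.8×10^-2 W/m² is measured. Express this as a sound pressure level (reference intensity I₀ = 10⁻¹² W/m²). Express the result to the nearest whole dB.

Dividing by I₀ shifts the exponent by 12: I/I₀ = 7.8×10^10.
L = 10·(0.8921 + 10) = 108.92 dB.

109 dB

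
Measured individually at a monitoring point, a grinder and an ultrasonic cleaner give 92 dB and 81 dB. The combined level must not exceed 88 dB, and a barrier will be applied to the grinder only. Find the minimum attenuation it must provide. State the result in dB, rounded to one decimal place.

Fixed contribution from the other source: Σ 10^(L/10) = 10^(81/10) = 1.259e+08 (81.00 dB).
To meet 88 dB overall, the treated grinder may contribute at most 10^(88/10) − 1.259e+08 = 5.051e+08, i.e. 87.03 dB.
So the grinder must be reduced from 92 to 87.03 dB: IL = 4.97 dB.

5.0 dB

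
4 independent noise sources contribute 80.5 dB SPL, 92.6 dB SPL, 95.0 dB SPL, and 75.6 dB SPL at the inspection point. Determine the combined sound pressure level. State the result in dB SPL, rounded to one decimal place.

Incoherent sources combine by intensity addition: L_total = 10·log₁₀(Σ 10^(L_i/10)).
Σ 10^(L/10) = 10^(80.5/10) + 10^(92.6/10) + 10^(95.0/10) + 10^(75.6/10) = 5.130e+09.
L_total = 10·log₁₀(5.130e+09) = 97.10 dB SPL.

97.1 dB SPL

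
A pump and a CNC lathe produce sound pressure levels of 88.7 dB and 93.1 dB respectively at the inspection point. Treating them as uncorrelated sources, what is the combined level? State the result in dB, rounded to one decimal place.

Incoherent sources combine by intensity addition: L_total = 10·log₁₀(Σ 10^(L_i/10)).
Σ 10^(L/10) = 10^(88.7/10) + 10^(93.1/10) = 2.783e+09.
L_total = 10·log₁₀(2.783e+09) = 94.45 dB.

94.4 dB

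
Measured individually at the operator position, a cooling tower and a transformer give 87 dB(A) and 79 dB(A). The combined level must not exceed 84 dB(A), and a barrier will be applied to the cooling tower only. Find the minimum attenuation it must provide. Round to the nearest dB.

5 dB

The untreated sources together contribute 10^(79/10) = 7.943e+07, i.e. 79.00 dB(A).
To meet 84 dB(A) overall, the treated cooling tower may contribute at most 10^(84/10) − 7.943e+07 = 1.718e+08, i.e. 82.35 dB(A).
Required insertion loss = 87 − 82.35 = 4.65 dB.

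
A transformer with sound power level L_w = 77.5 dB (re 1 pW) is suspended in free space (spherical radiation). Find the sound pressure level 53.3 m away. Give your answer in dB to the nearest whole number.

Free-field spherical radiation: L_p = L_w − 10·log₁₀(4π·r²), r = 53.3 m.
4π·r² = 3.57e+04 m², 10·log₁₀ of that is 45.527 dB.
L_p = 77.5 − 45.527 = 31.97 dB.

32 dB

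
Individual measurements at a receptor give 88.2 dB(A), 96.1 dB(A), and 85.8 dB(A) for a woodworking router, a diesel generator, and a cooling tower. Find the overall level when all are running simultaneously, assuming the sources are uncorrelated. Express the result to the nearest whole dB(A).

97 dB(A)

For uncorrelated sources the intensities add, so convert each level to linear form, sum, and take 10·log₁₀ of the total.
Σ 10^(L/10) = 10^(88.2/10) + 10^(96.1/10) + 10^(85.8/10) = 5.115e+09.
L_total = 10·log₁₀(5.115e+09) = 97.09 dB(A).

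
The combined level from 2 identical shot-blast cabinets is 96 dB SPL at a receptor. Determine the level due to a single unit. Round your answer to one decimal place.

93.0 dB SPL

Dividing the total intensity by 2 lowers the level by 10·log₁₀ 2 = 3.010 dB: L₁ = 96 − 3.010.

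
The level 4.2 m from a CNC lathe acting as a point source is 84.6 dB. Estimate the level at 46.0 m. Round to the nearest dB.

64 dB

Point-source attenuation: ΔL = 20·log₁₀(r₂/r₁) = 20·log₁₀(46.0/4.2) = 20.790 dB.
L₂ = 84.6 − 20·log₁₀(46.0/4.2) = 84.6 − 20.790 = 63.81 dB.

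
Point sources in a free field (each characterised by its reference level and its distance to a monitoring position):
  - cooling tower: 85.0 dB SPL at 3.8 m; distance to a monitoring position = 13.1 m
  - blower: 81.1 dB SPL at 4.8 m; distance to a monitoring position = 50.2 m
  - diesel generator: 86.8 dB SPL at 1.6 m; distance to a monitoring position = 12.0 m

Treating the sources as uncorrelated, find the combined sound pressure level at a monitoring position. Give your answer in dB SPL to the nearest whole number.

76 dB SPL

Apply inverse-square spreading to bring every level to the receiver, then sum 10^(L/10).
cooling tower: 85.0 − 20·log₁₀(13.1/3.8) = 85.0 − 10.75 = 74.25 dB SPL.
blower: 81.1 − 20·log₁₀(50.2/4.8) = 81.1 − 20.39 = 60.71 dB SPL.
diesel generator: 86.8 − 20·log₁₀(12.0/1.6) = 86.8 − 17.50 = 69.30 dB SPL.
Σ 10^(L/10) = 3.630e+07 → L_total = 10·log₁₀(3.630e+07) = 75.60 dB SPL.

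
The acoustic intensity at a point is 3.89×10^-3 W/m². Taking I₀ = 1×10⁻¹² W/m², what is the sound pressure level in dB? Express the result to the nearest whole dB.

96 dB

I/I₀ = 3.89×10^-3/10⁻¹² = 3.89×10^9, and L = 10·log₁₀(I/I₀).
L = 10·(0.5899 + 9) = 95.90 dB.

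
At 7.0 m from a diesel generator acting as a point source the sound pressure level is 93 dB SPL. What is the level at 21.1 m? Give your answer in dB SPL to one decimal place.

For a point source, L₂ = L₁ − 20·log₁₀(r₂/r₁).
L₂ = 93 − 20·log₁₀(21.1/7.0) = 93 − 9.584 = 83.42 dB SPL.

83.4 dB SPL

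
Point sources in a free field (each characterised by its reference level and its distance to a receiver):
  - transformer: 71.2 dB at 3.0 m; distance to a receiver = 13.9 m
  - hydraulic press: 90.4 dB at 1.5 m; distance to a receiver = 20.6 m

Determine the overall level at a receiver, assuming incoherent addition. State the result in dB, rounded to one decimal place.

Apply inverse-square spreading to bring every level to the receiver, then sum 10^(L/10).
transformer: 71.2 − 20·log₁₀(13.9/3.0) = 71.2 − 13.32 = 57.88 dB.
hydraulic press: 90.4 − 20·log₁₀(20.6/1.5) = 90.4 − 22.76 = 67.64 dB.
Σ 10^(L/10) = 6.428e+06 → L_total = 10·log₁₀(6.428e+06) = 68.08 dB.

68.1 dB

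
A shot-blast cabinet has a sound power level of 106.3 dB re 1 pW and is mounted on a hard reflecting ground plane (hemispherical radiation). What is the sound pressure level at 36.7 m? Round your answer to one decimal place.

L_p = L_w − 10·log₁₀(2π·r²) with r = 36.7 m.
2π·r² = 8463 m², 10·log₁₀ of that is 39.275 dB.
L_p = 106.3 − 39.275 = 67.02 dB.

67.0 dB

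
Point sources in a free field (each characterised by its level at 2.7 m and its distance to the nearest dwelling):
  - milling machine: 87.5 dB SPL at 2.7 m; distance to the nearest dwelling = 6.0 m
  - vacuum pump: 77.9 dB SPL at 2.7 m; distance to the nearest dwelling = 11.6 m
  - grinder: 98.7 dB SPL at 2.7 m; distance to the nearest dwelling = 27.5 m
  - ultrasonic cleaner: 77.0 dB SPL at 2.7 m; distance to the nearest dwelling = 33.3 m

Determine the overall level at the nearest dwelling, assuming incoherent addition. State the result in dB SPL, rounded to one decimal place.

82.8 dB SPL

Propagate each source to the receiver with L = L_ref − 20·log₁₀(r/r_ref), then add intensities.
milling machine: 87.5 − 20·log₁₀(6.0/2.7) = 87.5 − 6.94 = 80.56 dB SPL.
vacuum pump: 77.9 − 20·log₁₀(11.6/2.7) = 77.9 − 12.66 = 65.24 dB SPL.
grinder: 98.7 − 20·log₁₀(27.5/2.7) = 98.7 − 20.16 = 78.54 dB SPL.
ultrasonic cleaner: 77.0 − 20·log₁₀(33.3/2.7) = 77.0 − 21.82 = 55.18 dB SPL.
Σ 10^(L/10) = 1.890e+08 → L_total = 10·log₁₀(1.890e+08) = 82.76 dB SPL.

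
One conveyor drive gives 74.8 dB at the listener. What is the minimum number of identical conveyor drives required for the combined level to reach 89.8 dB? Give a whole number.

32

N identical sources give L₁ + 10·log₁₀ N, so require 10·log₁₀ N ≥ 89.8 − 74.8 = 15.0 dB.
N ≥ 10^(15.0/10) = 31.623, so N = 32.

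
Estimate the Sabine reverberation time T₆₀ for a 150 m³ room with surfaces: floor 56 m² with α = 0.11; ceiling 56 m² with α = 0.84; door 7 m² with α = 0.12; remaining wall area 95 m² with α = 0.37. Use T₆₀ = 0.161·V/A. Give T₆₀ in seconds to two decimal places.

Summing Sᵢαᵢ: 56·0.11 + 56·0.84 + 7·0.12 + 95·0.37 = 89.19 m².
T₆₀ = 0.161·V/A = 0.161·150/89.19 = 0.271 s.

0.27 s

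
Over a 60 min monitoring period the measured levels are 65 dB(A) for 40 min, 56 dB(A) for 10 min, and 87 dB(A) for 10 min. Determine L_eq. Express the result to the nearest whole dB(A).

The energy average is taken in the linear domain: L_eq = 10·log₁₀[(Σ tᵢ·10^(Lᵢ/10))/T], T = 60 min.
Σ tᵢ·10^(Lᵢ/10) = 40·10^(65/10) + 10·10^(56/10) + 10·10^(87/10) = 5.142e+09.
L_eq = 10·log₁₀(5.142e+09/60) = 79.33 dB(A).

79 dB(A)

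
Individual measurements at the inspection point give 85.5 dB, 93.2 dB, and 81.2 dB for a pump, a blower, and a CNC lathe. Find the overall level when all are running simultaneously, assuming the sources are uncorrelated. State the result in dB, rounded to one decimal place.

For uncorrelated sources the intensities add, so convert each level to linear form, sum, and take 10·log₁₀ of the total.
Σ 10^(L/10) = 10^(85.5/10) + 10^(93.2/10) + 10^(81.2/10) = 2.576e+09.
L_total = 10·log₁₀(2.576e+09) = 94.11 dB.

94.1 dB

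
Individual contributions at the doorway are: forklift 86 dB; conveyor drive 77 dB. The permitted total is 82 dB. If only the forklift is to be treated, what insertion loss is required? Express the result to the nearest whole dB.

The untreated sources together contribute 10^(77/10) = 5.012e+07, i.e. 77.00 dB.
The limit corresponds to 10^(82/10) = 1.585e+08; subtracting the fixed part leaves 1.084e+08 for the forklift, i.e. 80.35 dB.
So the forklift must be reduced from 86 to 80.35 dB: IL = 5.65 dB.

6 dB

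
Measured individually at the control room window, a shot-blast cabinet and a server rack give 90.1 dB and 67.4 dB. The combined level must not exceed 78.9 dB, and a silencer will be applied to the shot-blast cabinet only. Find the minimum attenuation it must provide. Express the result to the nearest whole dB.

12 dB

Everything except the shot-blast cabinet sums to 10^(67.4/10) = 5.495e+06 in linear terms, 67.40 dB.
The limit corresponds to 10^(78.9/10) = 7.762e+07; subtracting the fixed part leaves 7.213e+07 for the shot-blast cabinet, i.e. 78.58 dB.
So the shot-blast cabinet must be reduced from 90.1 to 78.58 dB: IL = 11.52 dB.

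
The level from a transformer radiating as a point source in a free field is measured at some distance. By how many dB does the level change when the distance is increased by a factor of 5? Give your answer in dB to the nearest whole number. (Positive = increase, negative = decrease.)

A point source loses 6 dB per doubling of distance; generally ΔL = −20·log₁₀(r₂/r₁).
ΔL = −20·log₁₀(5) = -13.98 dB.

-14 dB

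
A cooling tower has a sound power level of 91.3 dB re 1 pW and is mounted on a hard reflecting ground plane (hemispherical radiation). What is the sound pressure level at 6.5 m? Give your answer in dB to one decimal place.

Free-field hemispherical radiation: L_p = L_w − 10·log₁₀(2π·r²), r = 6.5 m.
2π·r² = 265.5 m², 10·log₁₀ of that is 24.240 dB.
L_p = 91.3 − 24.240 = 67.06 dB.

67.1 dB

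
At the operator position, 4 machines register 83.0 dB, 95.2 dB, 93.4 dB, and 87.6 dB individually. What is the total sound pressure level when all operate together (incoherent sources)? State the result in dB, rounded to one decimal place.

98.0 dB

Incoherent sources combine by intensity addition: L_total = 10·log₁₀(Σ 10^(L_i/10)).
Σ 10^(L/10) = 10^(83.0/10) + 10^(95.2/10) + 10^(93.4/10) + 10^(87.6/10) = 6.274e+09.
L_total = 10·log₁₀(6.274e+09) = 97.98 dB.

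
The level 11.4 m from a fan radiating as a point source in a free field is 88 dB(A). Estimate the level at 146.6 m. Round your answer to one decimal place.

65.8 dB(A)

Point-source attenuation: ΔL = 20·log₁₀(r₂/r₁) = 20·log₁₀(146.6/11.4) = 22.185 dB.
L₂ = 88 − 20·log₁₀(146.6/11.4) = 88 − 22.185 = 65.82 dB(A).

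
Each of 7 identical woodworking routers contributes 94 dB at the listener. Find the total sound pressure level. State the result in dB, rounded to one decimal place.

With 7 equal, uncorrelated contributions the intensity is 7× that of one unit, giving a rise of 10·log₁₀ 7.
L_total = 94 + 10·log₁₀(7) = 94 + 8.451 = 102.45 dB.

102.5 dB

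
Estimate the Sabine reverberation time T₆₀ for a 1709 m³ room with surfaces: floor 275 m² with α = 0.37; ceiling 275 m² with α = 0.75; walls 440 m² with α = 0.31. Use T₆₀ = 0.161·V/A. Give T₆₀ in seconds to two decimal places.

0.62 s

A = Σ Sᵢαᵢ = 275·0.37 + 275·0.75 + 440·0.31 = 444.40 m².
T₆₀ = 0.161 × 1709 / 444.40 = 0.619 s.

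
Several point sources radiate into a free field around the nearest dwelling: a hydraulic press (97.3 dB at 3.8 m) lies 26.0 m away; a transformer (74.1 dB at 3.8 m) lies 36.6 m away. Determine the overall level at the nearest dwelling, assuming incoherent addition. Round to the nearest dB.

81 dB

Propagate each source to the receiver with L = L_ref − 20·log₁₀(r/r_ref), then add intensities.
hydraulic press: 97.3 − 20·log₁₀(26.0/3.8) = 97.3 − 16.70 = 80.60 dB.
transformer: 74.1 − 20·log₁₀(36.6/3.8) = 74.1 − 19.67 = 54.43 dB.
Σ 10^(L/10) = 1.150e+08 → L_total = 10·log₁₀(1.150e+08) = 80.61 dB.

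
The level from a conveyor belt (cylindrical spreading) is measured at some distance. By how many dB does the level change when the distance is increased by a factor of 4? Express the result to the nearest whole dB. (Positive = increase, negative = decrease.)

-6 dB

Line-source spreading: ΔL = −10·log₁₀(r₂/r₁).
ΔL = −10·log₁₀(4) = -6.02 dB.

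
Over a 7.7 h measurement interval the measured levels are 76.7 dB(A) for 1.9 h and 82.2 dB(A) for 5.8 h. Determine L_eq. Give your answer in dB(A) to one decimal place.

81.4 dB(A)

The energy average is taken in the linear domain: L_eq = 10·log₁₀[(Σ tᵢ·10^(Lᵢ/10))/T], T = 7.7 h.
Σ tᵢ·10^(Lᵢ/10) = 1.9·10^(76.7/10) + 5.8·10^(82.2/10) = 1.051e+09.
L_eq = 10·log₁₀(1.051e+09/7.7) = 81.35 dB(A).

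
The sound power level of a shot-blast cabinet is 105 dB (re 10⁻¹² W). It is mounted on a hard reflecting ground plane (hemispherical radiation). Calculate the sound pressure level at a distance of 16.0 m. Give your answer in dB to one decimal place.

72.9 dB

The power spreads over a hemisphere of area 2π·r², so L_p = L_w − 10·log₁₀(2π·r²).
2π·r² = 1608 m², 10·log₁₀ of that is 32.064 dB.
L_p = 105 − 32.064 = 72.94 dB.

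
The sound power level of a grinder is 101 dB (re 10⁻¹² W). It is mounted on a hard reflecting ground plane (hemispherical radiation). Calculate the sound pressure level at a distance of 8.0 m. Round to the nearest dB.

L_p = L_w − 10·log₁₀(2π·r²) with r = 8.0 m.
2π·r² = 402.1 m², 10·log₁₀ of that is 26.044 dB.
L_p = 101 − 26.044 = 74.96 dB.

75 dB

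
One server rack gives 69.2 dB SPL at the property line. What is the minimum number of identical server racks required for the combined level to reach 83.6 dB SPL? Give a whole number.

The shortfall is 83.6 − 69.2 = 14.4 dB, and N units add 10·log₁₀ N, so need 10·log₁₀ N ≥ 14.4.
N ≥ 10^(14.4/10) = 27.542, so N = 28.

28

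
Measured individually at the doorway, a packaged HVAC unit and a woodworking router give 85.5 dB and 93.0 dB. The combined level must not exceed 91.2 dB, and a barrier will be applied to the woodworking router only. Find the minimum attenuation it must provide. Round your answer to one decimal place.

3.2 dB

Fixed contribution from the other source: Σ 10^(L/10) = 10^(85.5/10) = 3.548e+08 (85.50 dB).
To meet 91.2 dB overall, the treated woodworking router may contribute at most 10^(91.2/10) − 3.548e+08 = 9.634e+08, i.e. 89.84 dB.
Required insertion loss = 93.0 − 89.84 = 3.16 dB.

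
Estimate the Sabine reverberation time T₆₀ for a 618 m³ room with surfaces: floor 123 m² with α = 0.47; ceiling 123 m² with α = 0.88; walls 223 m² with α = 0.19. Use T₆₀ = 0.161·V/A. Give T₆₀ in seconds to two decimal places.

Total absorption A = 123·0.47 + 123·0.88 + 223·0.19 = 208.42 m² sabins.
T₆₀ = 0.161·V/A = 0.161·618/208.42 = 0.477 s.

0.48 s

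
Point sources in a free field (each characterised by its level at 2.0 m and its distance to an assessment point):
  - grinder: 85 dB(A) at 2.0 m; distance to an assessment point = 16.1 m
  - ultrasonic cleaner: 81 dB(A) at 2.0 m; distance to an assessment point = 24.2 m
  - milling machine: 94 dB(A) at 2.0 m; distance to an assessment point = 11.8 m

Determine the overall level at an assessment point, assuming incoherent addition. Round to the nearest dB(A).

Apply inverse-square spreading to bring every level to the receiver, then sum 10^(L/10).
grinder: 85 − 20·log₁₀(16.1/2.0) = 85 − 18.12 = 66.88 dB(A).
ultrasonic cleaner: 81 − 20·log₁₀(24.2/2.0) = 81 − 21.66 = 59.34 dB(A).
milling machine: 94 − 20·log₁₀(11.8/2.0) = 94 − 15.42 = 78.58 dB(A).
Σ 10^(L/10) = 7.790e+07 → L_total = 10·log₁₀(7.790e+07) = 78.92 dB(A).

79 dB(A)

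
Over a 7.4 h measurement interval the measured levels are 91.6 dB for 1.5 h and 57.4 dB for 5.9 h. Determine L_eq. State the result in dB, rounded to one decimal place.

84.7 dB

L_eq = 10·log₁₀[(1/T)·Σ tᵢ·10^(Lᵢ/10)] with T = 7.4 h.
Σ tᵢ·10^(Lᵢ/10) = 1.5·10^(91.6/10) + 5.9·10^(57.4/10) = 2.171e+09.
L_eq = 10·log₁₀(2.171e+09/7.4) = 84.68 dB.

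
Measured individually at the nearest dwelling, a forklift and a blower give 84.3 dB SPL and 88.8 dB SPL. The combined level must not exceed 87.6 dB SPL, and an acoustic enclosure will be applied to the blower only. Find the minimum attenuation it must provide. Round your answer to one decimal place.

3.9 dB

The untreated sources together contribute 10^(84.3/10) = 2.692e+08, i.e. 84.30 dB SPL.
To meet 87.6 dB SPL overall, the treated blower may contribute at most 10^(87.6/10) − 2.692e+08 = 3.063e+08, i.e. 84.86 dB SPL.
So the blower must be reduced from 88.8 to 84.86 dB SPL: IL = 3.94 dB.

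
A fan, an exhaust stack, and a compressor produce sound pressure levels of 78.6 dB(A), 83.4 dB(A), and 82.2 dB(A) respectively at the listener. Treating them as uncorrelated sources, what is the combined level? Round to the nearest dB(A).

87 dB(A)

Incoherent sources combine by intensity addition: L_total = 10·log₁₀(Σ 10^(L_i/10)).
Σ 10^(L/10) = 10^(78.6/10) + 10^(83.4/10) + 10^(82.2/10) = 4.572e+08.
L_total = 10·log₁₀(4.572e+08) = 86.60 dB(A).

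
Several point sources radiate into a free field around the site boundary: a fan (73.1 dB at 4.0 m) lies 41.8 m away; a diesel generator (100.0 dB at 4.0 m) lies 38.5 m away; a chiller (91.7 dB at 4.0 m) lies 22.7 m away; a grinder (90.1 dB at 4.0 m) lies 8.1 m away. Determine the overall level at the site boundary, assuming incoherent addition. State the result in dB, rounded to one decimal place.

Apply inverse-square spreading to bring every level to the receiver, then sum 10^(L/10).
fan: 73.1 − 20·log₁₀(41.8/4.0) = 73.1 − 20.38 = 52.72 dB.
diesel generator: 100.0 − 20·log₁₀(38.5/4.0) = 100.0 − 19.67 = 80.33 dB.
chiller: 91.7 − 20·log₁₀(22.7/4.0) = 91.7 − 15.08 = 76.62 dB.
grinder: 90.1 − 20·log₁₀(8.1/4.0) = 90.1 − 6.13 = 83.97 dB.
Σ 10^(L/10) = 4.036e+08 → L_total = 10·log₁₀(4.036e+08) = 86.06 dB.

86.1 dB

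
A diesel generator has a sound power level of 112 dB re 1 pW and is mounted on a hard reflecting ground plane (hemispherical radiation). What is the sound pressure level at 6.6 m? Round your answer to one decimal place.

87.6 dB

The power spreads over a hemisphere of area 2π·r², so L_p = L_w − 10·log₁₀(2π·r²).
2π·r² = 273.7 m², 10·log₁₀ of that is 24.373 dB.
L_p = 112 − 24.373 = 87.63 dB.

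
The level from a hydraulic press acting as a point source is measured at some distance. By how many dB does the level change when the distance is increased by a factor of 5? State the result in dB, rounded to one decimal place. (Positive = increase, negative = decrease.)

-14.0 dB

Point-source spreading: ΔL = −20·log₁₀(r₂/r₁).
ΔL = −20·log₁₀(5) = -13.98 dB.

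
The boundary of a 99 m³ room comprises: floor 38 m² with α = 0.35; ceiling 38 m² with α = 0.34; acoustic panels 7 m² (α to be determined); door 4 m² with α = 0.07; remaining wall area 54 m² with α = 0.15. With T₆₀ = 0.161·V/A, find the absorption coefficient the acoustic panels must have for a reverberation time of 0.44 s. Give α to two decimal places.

0.23

Required total absorption A = 0.161·99/0.44 = 36.23 m².
Absorption from the other surfaces = 38·0.35 + 38·0.34 + 4·0.07 + 54·0.15 = 34.60 m², so the acoustic panels must supply 1.62 m² over 7 m².
α = 1.62/7 = 0.232.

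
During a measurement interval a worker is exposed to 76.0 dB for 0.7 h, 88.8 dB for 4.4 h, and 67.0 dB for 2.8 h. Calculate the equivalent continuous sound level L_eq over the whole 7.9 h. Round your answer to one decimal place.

86.3 dB

Weight each interval's intensity by its duration and average over T = 7.9 h:
Σ tᵢ·10^(Lᵢ/10) = 0.7·10^(76.0/10) + 4.4·10^(88.8/10) + 2.8·10^(67.0/10) = 3.380e+09.
L_eq = 10·log₁₀(3.380e+09/7.9) = 86.31 dB.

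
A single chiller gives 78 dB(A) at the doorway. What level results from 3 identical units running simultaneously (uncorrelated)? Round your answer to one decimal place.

82.8 dB(A)

N identical incoherent sources raise the level by 10·log₁₀ N.
L_total = 78 + 10·log₁₀(3) = 78 + 4.771 = 82.77 dB(A).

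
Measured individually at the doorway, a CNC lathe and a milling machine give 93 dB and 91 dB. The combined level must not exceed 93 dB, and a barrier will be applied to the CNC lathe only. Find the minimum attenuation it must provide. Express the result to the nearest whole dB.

The untreated sources together contribute 10^(91/10) = 1.259e+09, i.e. 91.00 dB.
To meet 93 dB overall, the treated CNC lathe may contribute at most 10^(93/10) − 1.259e+09 = 7.363e+08, i.e. 88.67 dB.
Required insertion loss = 93 − 88.67 = 4.33 dB.

4 dB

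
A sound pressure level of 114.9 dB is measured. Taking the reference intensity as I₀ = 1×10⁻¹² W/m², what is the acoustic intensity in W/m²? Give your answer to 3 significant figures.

I/I₀ = 10^(114.9/10) = 3.09e+11, so I = 3.09e+11 × 10⁻¹² W/m².

0.309 W/m²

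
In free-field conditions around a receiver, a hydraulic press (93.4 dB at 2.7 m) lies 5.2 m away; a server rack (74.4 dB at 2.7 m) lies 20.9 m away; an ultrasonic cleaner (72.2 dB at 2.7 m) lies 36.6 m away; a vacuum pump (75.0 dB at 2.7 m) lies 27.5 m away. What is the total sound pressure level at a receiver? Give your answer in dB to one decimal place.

First find each source's level at the receiver (point-source: −20·log₁₀(r/r_ref)), then combine on an intensity basis.
hydraulic press: 93.4 − 20·log₁₀(5.2/2.7) = 93.4 − 5.69 = 87.71 dB.
server rack: 74.4 − 20·log₁₀(20.9/2.7) = 74.4 − 17.78 = 56.62 dB.
ultrasonic cleaner: 72.2 − 20·log₁₀(36.6/2.7) = 72.2 − 22.64 = 49.56 dB.
vacuum pump: 75.0 − 20·log₁₀(27.5/2.7) = 75.0 − 20.16 = 54.84 dB.
Σ 10^(L/10) = 5.907e+08 → L_total = 10·log₁₀(5.907e+08) = 87.71 dB.

87.7 dB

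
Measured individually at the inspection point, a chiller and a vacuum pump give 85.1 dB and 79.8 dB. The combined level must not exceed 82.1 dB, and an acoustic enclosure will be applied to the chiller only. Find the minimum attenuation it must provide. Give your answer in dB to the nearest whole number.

7 dB

Everything except the chiller sums to 10^(79.8/10) = 9.550e+07 in linear terms, 79.80 dB.
The limit corresponds to 10^(82.1/10) = 1.622e+08; subtracting the fixed part leaves 6.668e+07 for the chiller, i.e. 78.24 dB.
Required insertion loss = 85.1 − 78.24 = 6.86 dB.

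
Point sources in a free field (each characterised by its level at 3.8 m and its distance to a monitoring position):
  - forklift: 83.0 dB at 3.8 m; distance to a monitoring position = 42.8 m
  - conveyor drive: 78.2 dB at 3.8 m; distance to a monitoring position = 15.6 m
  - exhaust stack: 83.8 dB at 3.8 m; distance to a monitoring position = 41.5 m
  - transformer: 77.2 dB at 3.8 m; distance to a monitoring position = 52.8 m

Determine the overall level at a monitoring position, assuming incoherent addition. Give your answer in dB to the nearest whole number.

69 dB

Apply inverse-square spreading to bring every level to the receiver, then sum 10^(L/10).
forklift: 83.0 − 20·log₁₀(42.8/3.8) = 83.0 − 21.03 = 61.97 dB.
conveyor drive: 78.2 − 20·log₁₀(15.6/3.8) = 78.2 − 12.27 = 65.93 dB.
exhaust stack: 83.8 − 20·log₁₀(41.5/3.8) = 83.8 − 20.77 = 63.03 dB.
transformer: 77.2 − 20·log₁₀(52.8/3.8) = 77.2 − 22.86 = 54.34 dB.
Σ 10^(L/10) = 7.776e+06 → L_total = 10·log₁₀(7.776e+06) = 68.91 dB.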